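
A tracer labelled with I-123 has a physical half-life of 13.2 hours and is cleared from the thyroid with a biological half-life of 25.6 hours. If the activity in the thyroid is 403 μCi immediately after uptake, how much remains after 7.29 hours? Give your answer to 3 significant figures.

1/t_eff = 1/t_phys + 1/t_biol = 1/13.2 + 1/25.6 = 0.11482 per hour.
t_eff = 13.2 × 25.6 / (13.2 + 25.6) ≈ 8.7093 hours.
Remaining = 403 × (1/2)^(7.29/8.7093) = 403 × (1/2)^0.83704 ≈ 225.6 μCi.

226 μCi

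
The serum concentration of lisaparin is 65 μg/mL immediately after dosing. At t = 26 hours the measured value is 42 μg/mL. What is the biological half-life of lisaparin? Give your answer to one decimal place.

41.3 hours

A/A₀ = 42/65 ≈ 0.64615.
n = log₂(1.5476) ≈ 0.63005 half-lives elapsed in 26 hours.
t½ = 26/0.63005 ≈ 41.267 hours.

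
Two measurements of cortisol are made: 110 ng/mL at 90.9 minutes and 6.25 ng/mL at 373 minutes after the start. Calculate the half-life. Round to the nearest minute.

Over Δt = 373 − 90.9 = 282.1 minutes, the level fell by a factor of 110/6.25 ≈ 17.6.
n = log₂(17.6) ≈ 4.1375 half-lives, so t½ = 282.1/4.1375 ≈ 68.181 minutes.

68 minutes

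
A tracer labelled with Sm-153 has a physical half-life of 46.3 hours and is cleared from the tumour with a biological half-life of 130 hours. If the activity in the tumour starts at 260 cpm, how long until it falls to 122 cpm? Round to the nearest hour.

37 hours

1/t_eff = 1/t_phys + 1/t_biol = 1/46.3 + 1/130 = 0.029291 per hour.
t_eff = 46.3 × 130 / (46.3 + 130) ≈ 34.141 hours.
n = log₂(260/122) ≈ 1.0916; t = 1.0916 × 34.141 ≈ 37.269 hours.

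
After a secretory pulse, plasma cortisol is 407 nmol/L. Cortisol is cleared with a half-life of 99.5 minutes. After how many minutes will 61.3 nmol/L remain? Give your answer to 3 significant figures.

Fraction remaining = 61.3/407 ≈ 0.15061.
n = log₂(407/61.3) = ln(6.6395)/ln 2 ≈ 2.7311 half-lives.
t = n × t½ = 2.7311 × 99.5 ≈ 271.74 minutes.

272 minutes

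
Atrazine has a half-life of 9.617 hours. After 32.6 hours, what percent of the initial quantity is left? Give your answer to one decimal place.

9.5%

n = 32.6/9.617 ≈ 3.3898 half-lives.
Fraction remaining = (1/2)^3.3898 ≈ 0.095402, i.e. 9.5402%.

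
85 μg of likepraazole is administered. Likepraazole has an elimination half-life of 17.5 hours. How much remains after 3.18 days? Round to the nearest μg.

4 μg

Convert the elapsed time: 3.18 days = 76.32 hours.
Number of half-lives: n = 76.32/17.5 ≈ 4.3611.
Remaining = 85 × (1/2)^4.3611 = 85 × 0.048659 ≈ 4.136 μg.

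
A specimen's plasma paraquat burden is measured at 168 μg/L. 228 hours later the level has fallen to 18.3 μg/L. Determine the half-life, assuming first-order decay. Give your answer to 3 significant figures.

A/A₀ = 18.3/168 ≈ 0.10893.
n = log₂(9.1803) ≈ 3.1985 half-lives elapsed in 228 hours.
t½ = 228/3.1985 ≈ 71.282 hours.

71.3 hours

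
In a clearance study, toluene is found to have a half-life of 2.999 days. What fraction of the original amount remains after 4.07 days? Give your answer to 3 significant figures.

0.390

n = 4.07/2.999 ≈ 1.3571 half-lives.
Fraction remaining = (1/2)^1.3571 ≈ 0.39036.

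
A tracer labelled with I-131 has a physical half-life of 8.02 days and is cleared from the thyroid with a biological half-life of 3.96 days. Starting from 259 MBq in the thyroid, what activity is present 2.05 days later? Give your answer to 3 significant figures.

1/t_eff = 1/t_phys + 1/t_biol = 1/8.02 + 1/3.96 = 0.37721 per day.
t_eff = 8.02 × 3.96 / (8.02 + 3.96) ≈ 2.651 days.
Remaining = 259 × (1/2)^(2.05/2.651) = 259 × (1/2)^0.77329 ≈ 151.54 MBq.

152 MBq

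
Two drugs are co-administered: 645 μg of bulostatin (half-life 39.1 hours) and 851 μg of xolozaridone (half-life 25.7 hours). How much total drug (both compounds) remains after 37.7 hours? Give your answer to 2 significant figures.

640 μg

bulostatin: 645 × (1/2)^(37.7/39.1) = 645 × (1/2)^0.96419 ≈ 330.6 μg.
xolozaridone: 851 × (1/2)^(37.7/25.7) = 851 × (1/2)^1.4669 ≈ 307.85 μg.
Total = 330.6 + 307.85 ≈ 638.46 μg.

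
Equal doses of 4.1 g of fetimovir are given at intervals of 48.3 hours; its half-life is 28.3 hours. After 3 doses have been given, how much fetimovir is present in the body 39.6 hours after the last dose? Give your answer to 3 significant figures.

The 3 doses were given 136.2, 87.9, 39.6 hours ago.
Total = 4.1·(1/2)^(136.2/28.3) + 4.1·(1/2)^(87.9/28.3) + 4.1·(1/2)^(39.6/28.3)
      = 0.14588 + 0.47619 + 1.5544 ≈ 2.1764 g.

2.18 g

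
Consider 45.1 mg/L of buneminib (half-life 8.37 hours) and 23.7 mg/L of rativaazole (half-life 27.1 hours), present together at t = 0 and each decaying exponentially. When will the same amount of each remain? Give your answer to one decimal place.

11.2 hours

Set 45.1·(1/2)^(t/8.37) = 23.7·(1/2)^(t/27.1).
Taking log₂: log₂(45.1/23.7) = t·(1/8.37 − 1/27.1).
log₂(1.903) = 0.92824; 1/8.37 − 1/27.1 = 0.082574.
t = 0.92824 / 0.082574 ≈ 11.241 hours.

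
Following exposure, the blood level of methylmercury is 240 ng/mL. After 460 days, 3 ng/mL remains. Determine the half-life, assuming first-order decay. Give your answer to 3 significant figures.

72.8 days

A/A₀ = 3/240 ≈ 0.0125.
n = log₂(80) ≈ 6.3219 half-lives elapsed in 460 days.
t½ = 460/6.3219 ≈ 72.763 days.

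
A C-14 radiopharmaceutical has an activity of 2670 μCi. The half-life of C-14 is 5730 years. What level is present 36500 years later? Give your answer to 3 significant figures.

32.3 μCi

Number of half-lives: n = 36500/5730 ≈ 6.37.
Remaining = 2670 × (1/2)^6.37 = 2670 × 0.01209 ≈ 32.282 μCi.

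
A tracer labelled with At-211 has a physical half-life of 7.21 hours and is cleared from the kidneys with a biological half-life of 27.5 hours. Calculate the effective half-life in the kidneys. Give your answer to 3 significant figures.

5.71 hours

1/t_eff = 1/t_phys + 1/t_biol = 1/7.21 + 1/27.5 = 0.17506 per hour.
t_eff = 7.21 × 27.5 / (7.21 + 27.5) ≈ 5.7123 hours.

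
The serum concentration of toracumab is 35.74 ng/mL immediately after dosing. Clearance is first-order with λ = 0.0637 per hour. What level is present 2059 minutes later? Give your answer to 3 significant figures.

t½ = ln 2 / λ = 0.69315 / 0.0637 ≈ 10.881 hours.
Convert the elapsed time: 2059 minutes = 34.3167 hours.
Number of half-lives: n = 34.3167/10.881 ≈ 3.1537.
Remaining = 35.74 × (1/2)^3.1537 = 35.74 × 0.11237 ≈ 4.0161 ng/mL.

4.02 ng/mL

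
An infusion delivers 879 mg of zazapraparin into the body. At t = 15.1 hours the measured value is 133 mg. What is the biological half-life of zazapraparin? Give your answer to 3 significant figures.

5.54 hours

A/A₀ = 133/879 ≈ 0.15131.
n = log₂(6.609) ≈ 2.7244 half-lives elapsed in 15.1 hours.
t½ = 15.1/2.7244 ≈ 5.5424 hours.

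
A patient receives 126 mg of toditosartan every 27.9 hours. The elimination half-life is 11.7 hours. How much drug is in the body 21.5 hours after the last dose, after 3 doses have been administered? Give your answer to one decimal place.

43.3 mg

The 3 doses were given 77.3, 49.4, 21.5 hours ago.
Total = 126·(1/2)^(77.3/11.7) + 126·(1/2)^(49.4/11.7) + 126·(1/2)^(21.5/11.7)
      = 1.2927 + 6.7508 + 35.253 ≈ 43.297 mg.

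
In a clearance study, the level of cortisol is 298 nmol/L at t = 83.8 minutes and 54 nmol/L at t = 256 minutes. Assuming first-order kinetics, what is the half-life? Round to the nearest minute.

70 minutes

Over Δt = 256 − 83.8 = 172.2 minutes, the level fell by a factor of 298/54 ≈ 5.5185.
n = log₂(5.5185) ≈ 2.4643 half-lives, so t½ = 172.2/2.4643 ≈ 69.878 minutes.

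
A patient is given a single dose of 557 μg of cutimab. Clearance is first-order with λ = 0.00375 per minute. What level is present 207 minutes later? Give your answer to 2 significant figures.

260 μg

t½ = ln 2 / λ = 0.69315 / 0.00375 ≈ 184.84 minutes.
Number of half-lives: n = 207/184.84 ≈ 1.1199.
Remaining = 557 × (1/2)^1.1199 = 557 × 0.46013 ≈ 256.29 μg.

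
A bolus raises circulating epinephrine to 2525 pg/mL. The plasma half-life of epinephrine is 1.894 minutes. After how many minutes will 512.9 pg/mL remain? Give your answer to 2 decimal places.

4.36 minutes

Fraction remaining = 512.9/2525 ≈ 0.20313.
n = log₂(2525/512.9) = ln(4.923)/ln 2 ≈ 2.2995 half-lives.
t = n × t½ = 2.2995 × 1.894 ≈ 4.3553 minutes.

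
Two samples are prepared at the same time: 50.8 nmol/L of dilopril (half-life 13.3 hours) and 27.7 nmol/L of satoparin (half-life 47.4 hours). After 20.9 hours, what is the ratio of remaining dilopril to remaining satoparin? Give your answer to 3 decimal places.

0.838

dilopril: 50.8 × (1/2)^(20.9/13.3) = 50.8 × (1/2)^1.5714 ≈ 17.093 nmol/L.
satoparin: 27.7 × (1/2)^(20.9/47.4) = 27.7 × (1/2)^0.44093 ≈ 20.405 nmol/L.
Ratio ≈ 17.093 / 20.405 ≈ 0.83766.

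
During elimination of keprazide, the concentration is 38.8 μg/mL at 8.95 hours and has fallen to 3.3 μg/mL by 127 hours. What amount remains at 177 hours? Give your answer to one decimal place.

1.2 μg/mL

Over Δt = 127 − 8.95 = 118.05 hours, the level fell by a factor of 38.8/3.3 ≈ 11.758.
n = log₂(11.758) ≈ 3.5555 half-lives, so t½ = 118.05/3.5555 ≈ 33.202 hours.
From t = 127 to t = 177: 3.3 × (1/2)^((177−127)/33.202) ≈ 1.1619 μg/mL.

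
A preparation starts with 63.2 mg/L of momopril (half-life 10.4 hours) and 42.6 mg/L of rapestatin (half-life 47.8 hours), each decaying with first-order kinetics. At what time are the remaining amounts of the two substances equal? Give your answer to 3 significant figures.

7.56 hours

Set 63.2·(1/2)^(t/10.4) = 42.6·(1/2)^(t/47.8).
Taking log₂: log₂(63.2/42.6) = t·(1/10.4 − 1/47.8).
log₂(1.4836) = 0.56907; 1/10.4 − 1/47.8 = 0.075233.
t = 0.56907 / 0.075233 ≈ 7.5641 hours.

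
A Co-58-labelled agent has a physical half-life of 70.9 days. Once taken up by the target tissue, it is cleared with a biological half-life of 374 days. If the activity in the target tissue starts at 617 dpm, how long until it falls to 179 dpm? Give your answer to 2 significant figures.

110 days

1/t_eff = 1/t_phys + 1/t_biol = 1/70.9 + 1/374 = 0.016778 per day.
t_eff = 70.9 × 374 / (70.9 + 374) ≈ 59.601 days.
n = log₂(617/179) ≈ 1.7853; t = 1.7853 × 59.601 ≈ 106.41 days.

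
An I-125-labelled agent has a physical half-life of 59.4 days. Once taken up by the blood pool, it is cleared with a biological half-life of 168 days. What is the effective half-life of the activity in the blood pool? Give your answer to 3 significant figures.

1/t_eff = 1/t_phys + 1/t_biol = 1/59.4 + 1/168 = 0.022787 per day.
t_eff = 59.4 × 168 / (59.4 + 168) ≈ 43.884 days.

43.9 days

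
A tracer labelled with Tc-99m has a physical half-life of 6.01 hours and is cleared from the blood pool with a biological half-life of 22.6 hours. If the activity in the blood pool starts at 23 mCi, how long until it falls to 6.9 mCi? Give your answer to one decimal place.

1/t_eff = 1/t_phys + 1/t_biol = 1/6.01 + 1/22.6 = 0.21064 per hour.
t_eff = 6.01 × 22.6 / (6.01 + 22.6) ≈ 4.7475 hours.
n = log₂(23/6.9) ≈ 1.737; t = 1.737 × 4.7475 ≈ 8.2462 hours.

8.2 hours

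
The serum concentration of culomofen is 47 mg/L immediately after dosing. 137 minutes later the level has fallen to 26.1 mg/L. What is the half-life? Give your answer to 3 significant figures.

A/A₀ = 26.1/47 ≈ 0.55532.
n = log₂(1.8008) ≈ 0.84861 half-lives elapsed in 137 minutes.
t½ = 137/0.84861 ≈ 161.44 minutes.

161 minutes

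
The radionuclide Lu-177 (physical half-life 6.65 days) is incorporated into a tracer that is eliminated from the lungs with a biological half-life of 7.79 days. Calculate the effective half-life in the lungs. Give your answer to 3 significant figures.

1/t_eff = 1/t_phys + 1/t_biol = 1/6.65 + 1/7.79 = 0.27875 per day.
t_eff = 6.65 × 7.79 / (6.65 + 7.79) ≈ 3.5875 days.

3.59 days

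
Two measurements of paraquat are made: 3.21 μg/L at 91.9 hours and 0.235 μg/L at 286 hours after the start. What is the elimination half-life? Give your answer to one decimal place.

51.5 hours

Over Δt = 286 − 91.9 = 194.1 hours, the level fell by a factor of 3.21/0.235 ≈ 13.66.
n = log₂(13.66) ≈ 3.7718 half-lives, so t½ = 194.1/3.7718 ≈ 51.46 hours.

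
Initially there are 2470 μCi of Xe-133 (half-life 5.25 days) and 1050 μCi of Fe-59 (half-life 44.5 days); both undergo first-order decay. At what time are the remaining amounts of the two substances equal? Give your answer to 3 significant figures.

Set 2470·(1/2)^(t/5.25) = 1050·(1/2)^(t/44.5).
Taking log₂: log₂(2470/1050) = t·(1/5.25 − 1/44.5).
log₂(2.3524) = 1.2341; 1/5.25 − 1/44.5 = 0.168.
t = 1.2341 / 0.168 ≈ 7.3458 days.

7.35 days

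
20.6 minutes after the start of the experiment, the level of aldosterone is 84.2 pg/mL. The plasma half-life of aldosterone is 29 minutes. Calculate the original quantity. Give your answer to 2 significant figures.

Number of half-lives elapsed: n = 20.6/29 ≈ 0.71034.
A₀ = A × 2^n = 84.2 × 2^0.71034 = 84.2 × 1.6362 ≈ 137.77 pg/mL.

140 pg/mL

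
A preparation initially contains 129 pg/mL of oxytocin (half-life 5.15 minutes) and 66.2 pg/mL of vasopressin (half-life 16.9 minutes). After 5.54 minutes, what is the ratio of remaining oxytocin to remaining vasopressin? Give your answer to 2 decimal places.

oxytocin: 129 × (1/2)^(5.54/5.15) = 129 × (1/2)^1.0757 ≈ 61.202 pg/mL.
vasopressin: 66.2 × (1/2)^(5.54/16.9) = 66.2 × (1/2)^0.32781 ≈ 52.744 pg/mL.
Ratio ≈ 61.202 / 52.744 ≈ 1.1603.

1.16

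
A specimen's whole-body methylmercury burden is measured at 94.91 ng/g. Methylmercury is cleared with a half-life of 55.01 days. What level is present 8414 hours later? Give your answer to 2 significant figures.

1.1 ng/g

Convert the elapsed time: 8414 hours = 350.583 days.
Number of half-lives: n = 350.583/55.01 ≈ 6.3731.
Remaining = 94.91 × (1/2)^6.3731 = 94.91 × 0.012065 ≈ 1.145 ng/g.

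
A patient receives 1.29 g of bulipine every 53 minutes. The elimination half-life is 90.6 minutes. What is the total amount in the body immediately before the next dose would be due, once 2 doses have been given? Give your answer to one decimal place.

1.4 g

The 2 doses were given 106, 53 minutes ago.
Total = 1.29·(1/2)^(106/90.6) + 1.29·(1/2)^(53/90.6)
      = 0.57331 + 0.85998 ≈ 1.4333 g.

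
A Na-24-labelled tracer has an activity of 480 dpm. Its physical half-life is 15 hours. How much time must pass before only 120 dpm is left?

120/480 = 1/4, so 2 half-lives have elapsed.
t = 2 × 15 = 30 hours.

30 hours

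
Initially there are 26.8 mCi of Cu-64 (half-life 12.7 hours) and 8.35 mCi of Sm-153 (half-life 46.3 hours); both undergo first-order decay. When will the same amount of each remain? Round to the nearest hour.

Set 26.8·(1/2)^(t/12.7) = 8.35·(1/2)^(t/46.3).
Taking log₂: log₂(26.8/8.35) = t·(1/12.7 − 1/46.3).
log₂(3.2096) = 1.6824; 1/12.7 − 1/46.3 = 0.057142.
t = 1.6824 / 0.057142 ≈ 29.442 hours.

29 hours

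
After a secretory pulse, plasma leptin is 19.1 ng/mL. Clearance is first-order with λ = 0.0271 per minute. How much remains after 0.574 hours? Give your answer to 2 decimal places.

t½ = ln 2 / λ = 0.69315 / 0.0271 ≈ 25.577 minutes.
Convert the elapsed time: 0.574 hours = 34.44 minutes.
Number of half-lives: n = 34.44/25.577 ≈ 1.3465.
Remaining = 19.1 × (1/2)^1.3465 = 19.1 × 0.39324 ≈ 7.511 ng/mL.

7.51 ng/mL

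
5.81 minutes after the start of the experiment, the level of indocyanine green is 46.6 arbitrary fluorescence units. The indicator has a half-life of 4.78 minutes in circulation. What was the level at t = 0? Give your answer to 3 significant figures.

Number of half-lives elapsed: n = 5.81/4.78 ≈ 1.2155.
A₀ = A × 2^n = 46.6 × 2^1.2155 = 46.6 × 2.3222 ≈ 108.21 arbitrary fluorescence units.

108 arbitrary fluorescence units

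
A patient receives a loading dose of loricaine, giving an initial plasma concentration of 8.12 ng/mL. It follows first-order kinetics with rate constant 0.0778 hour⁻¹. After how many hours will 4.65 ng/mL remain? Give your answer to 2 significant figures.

t½ = ln 2 / k = 0.69315 / 0.0778 ≈ 8.9093 hours.
Fraction remaining = 4.65/8.12 ≈ 0.57266.
n = log₂(8.12/4.65) = ln(1.7462)/ln 2 ≈ 0.80425 half-lives.
t = n × t½ = 0.80425 × 8.9093 ≈ 7.1653 hours.

7.2 hours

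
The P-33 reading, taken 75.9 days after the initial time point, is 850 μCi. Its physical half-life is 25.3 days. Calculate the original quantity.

6800 μCi

Number of half-lives elapsed: n = 75.9/25.3 ≈ 3.
A₀ = A × 2^n = 850 × 2^3 = 850 × 8 ≈ 6800 μCi.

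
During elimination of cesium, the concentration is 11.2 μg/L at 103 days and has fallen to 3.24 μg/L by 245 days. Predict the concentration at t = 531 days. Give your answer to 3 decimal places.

Over Δt = 245 − 103 = 142 days, the level fell by a factor of 11.2/3.24 ≈ 3.4568.
n = log₂(3.4568) ≈ 1.7894 half-lives, so t½ = 142/1.7894 ≈ 79.355 days.
From t = 245 to t = 531: 3.24 × (1/2)^((531−245)/79.355) ≈ 0.26645 μg/L.

0.266 μg/L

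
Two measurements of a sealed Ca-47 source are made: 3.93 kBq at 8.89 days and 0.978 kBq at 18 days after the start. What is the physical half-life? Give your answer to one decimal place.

4.5 days

Over Δt = 18 − 8.89 = 9.11 days, the level fell by a factor of 3.93/0.978 ≈ 4.0184.
n = log₂(4.0184) ≈ 2.0066 half-lives, so t½ = 9.11/2.0066 ≈ 4.54 days.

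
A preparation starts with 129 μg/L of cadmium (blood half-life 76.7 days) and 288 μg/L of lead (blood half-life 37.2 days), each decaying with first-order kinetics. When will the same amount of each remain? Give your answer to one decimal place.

Set 129·(1/2)^(t/76.7) = 288·(1/2)^(t/37.2).
Taking log₂: log₂(129/288) = t·(1/76.7 − 1/37.2).
log₂(0.44792) = -1.1587; 1/76.7 − 1/37.2 = -0.013844.
t = -1.1587 / -0.013844 ≈ 83.697 days.

83.7 days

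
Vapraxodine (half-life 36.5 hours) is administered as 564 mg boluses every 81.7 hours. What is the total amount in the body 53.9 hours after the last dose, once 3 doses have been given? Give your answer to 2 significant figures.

The 3 doses were given 217.3, 135.6, 53.9 hours ago.
Total = 564·(1/2)^(217.3/36.5) + 564·(1/2)^(135.6/36.5) + 564·(1/2)^(53.9/36.5)
      = 9.1016 + 42.947 + 202.65 ≈ 254.7 mg.

250 mg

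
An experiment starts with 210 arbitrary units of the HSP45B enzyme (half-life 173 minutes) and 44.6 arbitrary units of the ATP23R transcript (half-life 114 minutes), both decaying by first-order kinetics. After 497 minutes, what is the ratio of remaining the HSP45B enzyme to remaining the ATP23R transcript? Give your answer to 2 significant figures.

13

HSP45B enzyme: 210 × (1/2)^(497/173) = 210 × (1/2)^2.8728 ≈ 28.669 arbitrary units.
ATP23R transcript: 44.6 × (1/2)^(497/114) = 44.6 × (1/2)^4.3596 ≈ 2.1724 arbitrary units.
Ratio ≈ 28.669 / 2.1724 ≈ 13.197.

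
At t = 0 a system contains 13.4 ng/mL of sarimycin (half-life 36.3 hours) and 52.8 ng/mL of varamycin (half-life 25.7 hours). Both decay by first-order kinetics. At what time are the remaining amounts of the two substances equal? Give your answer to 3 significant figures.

Set 13.4·(1/2)^(t/36.3) = 52.8·(1/2)^(t/25.7).
Taking log₂: log₂(13.4/52.8) = t·(1/36.3 − 1/25.7).
log₂(0.25379) = -1.9783; 1/36.3 − 1/25.7 = -0.011362.
t = -1.9783 / -0.011362 ≈ 174.11 hours.

174 hours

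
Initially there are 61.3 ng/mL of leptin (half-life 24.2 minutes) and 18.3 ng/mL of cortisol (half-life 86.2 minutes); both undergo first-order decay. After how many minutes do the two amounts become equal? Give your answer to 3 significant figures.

58.7 minutes

Set 61.3·(1/2)^(t/24.2) = 18.3·(1/2)^(t/86.2).
Taking log₂: log₂(61.3/18.3) = t·(1/24.2 − 1/86.2).
log₂(3.3497) = 1.744; 1/24.2 − 1/86.2 = 0.029721.
t = 1.744 / 0.029721 ≈ 58.68 minutes.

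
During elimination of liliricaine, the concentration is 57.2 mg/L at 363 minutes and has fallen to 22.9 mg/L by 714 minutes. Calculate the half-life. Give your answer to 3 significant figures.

Over Δt = 714 − 363 = 351 minutes, the level fell by a factor of 57.2/22.9 ≈ 2.4978.
n = log₂(2.4978) ≈ 1.3207 half-lives, so t½ = 351/1.3207 ≈ 265.77 minutes.

266 minutes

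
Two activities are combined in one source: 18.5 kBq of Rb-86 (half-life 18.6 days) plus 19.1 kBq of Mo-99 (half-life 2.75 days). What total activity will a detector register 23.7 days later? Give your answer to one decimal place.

7.7 kBq

Rb-86: 18.5 × (1/2)^(23.7/18.6) = 18.5 × (1/2)^1.2742 ≈ 7.6489 kBq.
Mo-99: 19.1 × (1/2)^(23.7/2.75) = 19.1 × (1/2)^8.6182 ≈ 0.048607 kBq.
Total = 7.6489 + 0.048607 ≈ 7.6975 kBq.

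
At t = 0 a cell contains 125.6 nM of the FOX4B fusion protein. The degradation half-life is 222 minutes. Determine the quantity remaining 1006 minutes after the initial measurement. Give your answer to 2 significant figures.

Number of half-lives: n = 1006/222 ≈ 4.5315.
Remaining = 125.6 × (1/2)^4.5315 = 125.6 × 0.043239 ≈ 5.4308 nM.

5.4 nM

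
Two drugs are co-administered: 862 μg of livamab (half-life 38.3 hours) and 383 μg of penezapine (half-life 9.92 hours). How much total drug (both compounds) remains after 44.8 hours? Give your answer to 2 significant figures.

400 μg

livamab: 862 × (1/2)^(44.8/38.3) = 862 × (1/2)^1.1697 ≈ 383.17 μg.
penezapine: 383 × (1/2)^(44.8/9.92) = 383 × (1/2)^4.5161 ≈ 16.738 μg.
Total = 383.17 + 16.738 ≈ 399.91 μg.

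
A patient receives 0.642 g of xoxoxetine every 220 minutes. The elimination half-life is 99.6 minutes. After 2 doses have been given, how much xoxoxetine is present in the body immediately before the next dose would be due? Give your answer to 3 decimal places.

0.169 g

The 2 doses were given 440, 220 minutes ago.
Total = 0.642·(1/2)^(440/99.6) + 0.642·(1/2)^(220/99.6)
      = 0.030039 + 0.13887 ≈ 0.16891 g.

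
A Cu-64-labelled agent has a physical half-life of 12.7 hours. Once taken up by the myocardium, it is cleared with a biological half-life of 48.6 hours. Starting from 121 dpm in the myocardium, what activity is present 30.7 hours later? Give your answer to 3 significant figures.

1/t_eff = 1/t_phys + 1/t_biol = 1/12.7 + 1/48.6 = 0.099316 per hour.
t_eff = 12.7 × 48.6 / (12.7 + 48.6) ≈ 10.069 hours.
Remaining = 121 × (1/2)^(30.7/10.069) = 121 × (1/2)^3.049 ≈ 14.62 dpm.

14.6 dpm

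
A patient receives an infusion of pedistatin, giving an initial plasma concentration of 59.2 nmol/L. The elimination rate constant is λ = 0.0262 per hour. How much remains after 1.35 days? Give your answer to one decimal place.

25.3 nmol/L

t½ = ln 2 / λ = 0.69315 / 0.0262 ≈ 26.456 hours.
Convert the elapsed time: 1.35 days = 32.4 hours.
Number of half-lives: n = 32.4/26.456 ≈ 1.2247.
Remaining = 59.2 × (1/2)^1.2247 = 59.2 × 0.42789 ≈ 25.331 nmol/L.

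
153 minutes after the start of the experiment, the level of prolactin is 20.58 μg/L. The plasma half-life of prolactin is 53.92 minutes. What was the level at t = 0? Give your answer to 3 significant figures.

Number of half-lives elapsed: n = 153/53.92 ≈ 2.8375.
A₀ = A × 2^n = 20.58 × 2^2.8375 = 20.58 × 7.148 ≈ 147.11 μg/L.

147 μg/L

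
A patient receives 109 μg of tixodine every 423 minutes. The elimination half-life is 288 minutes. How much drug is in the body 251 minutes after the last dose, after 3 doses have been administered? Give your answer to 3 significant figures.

88.9 μg

The 3 doses were given 1097, 674, 251 minutes ago.
Total = 109·(1/2)^(1097/288) + 109·(1/2)^(674/288) + 109·(1/2)^(251/288)
      = 7.7767 + 21.524 + 59.576 ≈ 88.877 μg.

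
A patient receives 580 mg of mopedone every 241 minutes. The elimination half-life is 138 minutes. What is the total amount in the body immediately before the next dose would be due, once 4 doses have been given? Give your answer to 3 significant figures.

244 mg

The 4 doses were given 964, 723, 482, 241 minutes ago.
Total = 580·(1/2)^(964/138) + 580·(1/2)^(723/138) + 580·(1/2)^(482/138) + 580·(1/2)^(241/138)
      = 4.577 + 15.357 + 51.523 + 172.87 ≈ 244.33 mg.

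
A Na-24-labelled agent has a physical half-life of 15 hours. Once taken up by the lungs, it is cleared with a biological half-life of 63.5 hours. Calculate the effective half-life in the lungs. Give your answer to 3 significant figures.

12.1 hours

1/t_eff = 1/t_phys + 1/t_biol = 1/15 + 1/63.5 = 0.082415 per hour.
t_eff = 15 × 63.5 / (15 + 63.5) ≈ 12.134 hours.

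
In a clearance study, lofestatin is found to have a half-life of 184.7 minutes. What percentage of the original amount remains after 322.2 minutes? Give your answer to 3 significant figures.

29.8%

n = 322.2/184.7 ≈ 1.7445 half-lives.
Fraction remaining = (1/2)^1.7445 ≈ 0.29845, i.e. 29.845%.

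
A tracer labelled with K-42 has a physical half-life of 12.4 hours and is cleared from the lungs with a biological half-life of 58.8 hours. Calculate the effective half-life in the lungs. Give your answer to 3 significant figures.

10.2 hours

1/t_eff = 1/t_phys + 1/t_biol = 1/12.4 + 1/58.8 = 0.097652 per hour.
t_eff = 12.4 × 58.8 / (12.4 + 58.8) ≈ 10.24 hours.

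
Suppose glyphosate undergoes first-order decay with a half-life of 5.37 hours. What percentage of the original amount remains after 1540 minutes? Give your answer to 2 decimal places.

1540 minutes = 25.6667 hours.
n = 25.6667/5.37 ≈ 4.7796 half-lives.
Fraction remaining = (1/2)^4.7796 ≈ 0.036407, i.e. 3.6407%.

3.64%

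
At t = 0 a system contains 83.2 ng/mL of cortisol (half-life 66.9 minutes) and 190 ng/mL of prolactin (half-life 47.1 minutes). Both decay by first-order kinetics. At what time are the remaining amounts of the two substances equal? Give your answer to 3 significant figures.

190 minutes

Set 83.2·(1/2)^(t/66.9) = 190·(1/2)^(t/47.1).
Taking log₂: log₂(83.2/190) = t·(1/66.9 − 1/47.1).
log₂(0.43789) = -1.1913; 1/66.9 − 1/47.1 = -0.0062837.
t = -1.1913 / -0.0062837 ≈ 189.59 minutes.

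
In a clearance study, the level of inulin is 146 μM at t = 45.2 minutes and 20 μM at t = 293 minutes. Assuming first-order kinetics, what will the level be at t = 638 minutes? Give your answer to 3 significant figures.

Over Δt = 293 − 45.2 = 247.8 minutes, the level fell by a factor of 146/20 ≈ 7.3.
n = log₂(7.3) ≈ 2.8679 half-lives, so t½ = 247.8/2.8679 ≈ 86.405 minutes.
From t = 293 to t = 638: 20 × (1/2)^((638−293)/86.405) ≈ 1.2562 μM.

1.26 μM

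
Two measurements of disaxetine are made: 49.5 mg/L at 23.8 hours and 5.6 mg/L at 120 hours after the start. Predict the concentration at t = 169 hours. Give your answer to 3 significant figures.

Over Δt = 120 − 23.8 = 96.2 hours, the level fell by a factor of 49.5/5.6 ≈ 8.8393.
n = log₂(8.8393) ≈ 3.1439 half-lives, so t½ = 96.2/3.1439 ≈ 30.599 hours.
From t = 120 to t = 169: 5.6 × (1/2)^((169−120)/30.599) ≈ 1.8455 mg/L.

1.85 mg/L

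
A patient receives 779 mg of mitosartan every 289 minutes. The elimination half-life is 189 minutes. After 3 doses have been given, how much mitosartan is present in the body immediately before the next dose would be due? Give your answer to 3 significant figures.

The 3 doses were given 867, 578, 289 minutes ago.
Total = 779·(1/2)^(867/189) + 779·(1/2)^(578/189) + 779·(1/2)^(289/189)
      = 32.406 + 93.525 + 269.92 ≈ 395.85 mg.

396 mg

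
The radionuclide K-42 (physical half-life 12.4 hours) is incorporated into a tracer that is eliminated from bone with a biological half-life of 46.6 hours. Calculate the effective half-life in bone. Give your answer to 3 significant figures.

1/t_eff = 1/t_phys + 1/t_biol = 1/12.4 + 1/46.6 = 0.1021 per hour.
t_eff = 12.4 × 46.6 / (12.4 + 46.6) ≈ 9.7939 hours.

9.79 hours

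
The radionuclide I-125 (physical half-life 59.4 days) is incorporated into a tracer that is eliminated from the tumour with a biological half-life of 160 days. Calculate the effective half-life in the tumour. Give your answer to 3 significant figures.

43.3 days

1/t_eff = 1/t_phys + 1/t_biol = 1/59.4 + 1/160 = 0.023085 per day.
t_eff = 59.4 × 160 / (59.4 + 160) ≈ 43.318 days.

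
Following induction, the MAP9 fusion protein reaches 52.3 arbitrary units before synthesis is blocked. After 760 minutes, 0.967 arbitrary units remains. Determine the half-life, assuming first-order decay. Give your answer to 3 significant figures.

A/A₀ = 0.967/52.3 ≈ 0.018489.
n = log₂(54.085) ≈ 5.7572 half-lives elapsed in 760 minutes.
t½ = 760/5.7572 ≈ 132.01 minutes.

132 minutes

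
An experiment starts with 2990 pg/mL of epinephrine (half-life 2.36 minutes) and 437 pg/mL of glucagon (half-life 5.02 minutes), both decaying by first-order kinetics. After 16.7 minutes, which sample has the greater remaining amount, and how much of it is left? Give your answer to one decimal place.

epinephrine: 2990 × (1/2)^7.0763 ≈ 22.157 pg/mL.
glucagon: 437 × (1/2)^3.3267 ≈ 43.556 pg/mL.
Glucagon has more remaining, at ≈ 43.556 pg/mL.

glucagon, 43.6 pg/mL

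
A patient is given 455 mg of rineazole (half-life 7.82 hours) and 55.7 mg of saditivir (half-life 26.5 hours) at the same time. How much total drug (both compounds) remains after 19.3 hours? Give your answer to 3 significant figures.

116 mg

rineazole: 455 × (1/2)^(19.3/7.82) = 455 × (1/2)^2.468 ≈ 82.236 mg.
saditivir: 55.7 × (1/2)^(19.3/26.5) = 55.7 × (1/2)^0.7283 ≈ 33.621 mg.
Total = 82.236 + 33.621 ≈ 115.86 mg.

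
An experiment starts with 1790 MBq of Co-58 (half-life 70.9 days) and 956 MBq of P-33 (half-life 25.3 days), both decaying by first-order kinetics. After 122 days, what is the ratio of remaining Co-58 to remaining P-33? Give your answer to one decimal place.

16.1

Co-58: 1790 × (1/2)^(122/70.9) = 1790 × (1/2)^1.7207 ≈ 543.08 MBq.
P-33: 956 × (1/2)^(122/25.3) = 956 × (1/2)^4.8221 ≈ 33.795 MBq.
Ratio ≈ 543.08 / 33.795 ≈ 16.07.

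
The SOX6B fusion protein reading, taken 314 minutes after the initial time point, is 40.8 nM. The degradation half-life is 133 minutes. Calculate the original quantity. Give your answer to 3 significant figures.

210 nM

Number of half-lives elapsed: n = 314/133 ≈ 2.3609.
A₀ = A × 2^n = 40.8 × 2^2.3609 = 40.8 × 5.1369 ≈ 209.59 nM.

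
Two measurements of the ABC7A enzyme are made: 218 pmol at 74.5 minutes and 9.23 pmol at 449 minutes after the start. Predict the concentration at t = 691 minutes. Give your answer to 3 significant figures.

1.20 pmol

Over Δt = 449 − 74.5 = 374.5 minutes, the level fell by a factor of 218/9.23 ≈ 23.619.
n = log₂(23.619) ≈ 4.5619 half-lives, so t½ = 374.5/4.5619 ≈ 82.094 minutes.
From t = 449 to t = 691: 9.23 × (1/2)^((691−449)/82.094) ≈ 1.1962 pmol.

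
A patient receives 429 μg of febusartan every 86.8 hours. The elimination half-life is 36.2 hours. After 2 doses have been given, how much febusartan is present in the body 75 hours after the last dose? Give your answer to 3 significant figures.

The 2 doses were given 161.8, 75 hours ago.
Total = 429·(1/2)^(161.8/36.2) + 429·(1/2)^(75/36.2)
      = 19.363 + 102.04 ≈ 121.4 μg.

121 μg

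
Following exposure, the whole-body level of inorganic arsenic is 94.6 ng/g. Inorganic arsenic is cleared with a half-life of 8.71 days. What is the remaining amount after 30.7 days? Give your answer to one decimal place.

8.2 ng/g

Number of half-lives: n = 30.7/8.71 ≈ 3.5247.
Remaining = 94.6 × (1/2)^3.5247 = 94.6 × 0.086889 ≈ 8.2197 ng/g.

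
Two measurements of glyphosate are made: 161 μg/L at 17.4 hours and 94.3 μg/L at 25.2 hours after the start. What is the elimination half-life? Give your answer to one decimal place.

Over Δt = 25.2 − 17.4 = 7.8 hours, the level fell by a factor of 161/94.3 ≈ 1.7073.
n = log₂(1.7073) ≈ 0.77173 half-lives, so t½ = 7.8/0.77173 ≈ 10.107 hours.

10.1 hours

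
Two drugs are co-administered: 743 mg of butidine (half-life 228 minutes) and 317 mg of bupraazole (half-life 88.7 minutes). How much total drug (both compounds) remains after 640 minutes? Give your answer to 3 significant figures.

108 mg

butidine: 743 × (1/2)^(640/228) = 743 × (1/2)^2.807 ≈ 106.17 mg.
bupraazole: 317 × (1/2)^(640/88.7) = 317 × (1/2)^7.2153 ≈ 2.1332 mg.
Total = 106.17 + 2.1332 ≈ 108.3 mg.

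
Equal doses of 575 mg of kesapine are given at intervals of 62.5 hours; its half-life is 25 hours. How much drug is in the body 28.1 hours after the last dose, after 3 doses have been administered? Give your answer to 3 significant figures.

The 3 doses were given 153.1, 90.6, 28.1 hours ago.
Total = 575·(1/2)^(153.1/25) + 575·(1/2)^(90.6/25) + 575·(1/2)^(28.1/25)
      = 8.2444 + 46.637 + 263.82 ≈ 318.7 mg.

319 mg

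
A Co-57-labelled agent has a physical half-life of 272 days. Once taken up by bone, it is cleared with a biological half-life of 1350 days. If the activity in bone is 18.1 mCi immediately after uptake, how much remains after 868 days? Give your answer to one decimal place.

1.3 mCi

1/t_eff = 1/t_phys + 1/t_biol = 1/272 + 1/1350 = 0.0044172 per day.
t_eff = 272 × 1350 / (272 + 1350) ≈ 226.39 days.
Remaining = 18.1 × (1/2)^(868/226.39) = 18.1 × (1/2)^3.8341 ≈ 1.2691 mCi.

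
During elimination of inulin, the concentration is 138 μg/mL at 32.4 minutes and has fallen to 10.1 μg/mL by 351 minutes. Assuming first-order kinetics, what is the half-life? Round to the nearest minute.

84 minutes

Over Δt = 351 − 32.4 = 318.6 minutes, the level fell by a factor of 138/10.1 ≈ 13.663.
n = log₂(13.663) ≈ 3.7722 half-lives, so t½ = 318.6/3.7722 ≈ 84.459 minutes.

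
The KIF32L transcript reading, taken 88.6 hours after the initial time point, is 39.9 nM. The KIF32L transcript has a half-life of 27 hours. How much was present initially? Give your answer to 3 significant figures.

388 nM

Number of half-lives elapsed: n = 88.6/27 ≈ 3.2815.
A₀ = A × 2^n = 39.9 × 2^3.2815 = 39.9 × 9.7235 ≈ 387.97 nM.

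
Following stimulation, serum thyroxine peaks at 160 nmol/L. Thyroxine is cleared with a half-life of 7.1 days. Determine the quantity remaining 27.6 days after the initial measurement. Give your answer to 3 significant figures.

10.8 nmol/L

Number of half-lives: n = 27.6/7.1 ≈ 3.8873.
Remaining = 160 × (1/2)^3.8873 = 160 × 0.067577 ≈ 10.812 nmol/L.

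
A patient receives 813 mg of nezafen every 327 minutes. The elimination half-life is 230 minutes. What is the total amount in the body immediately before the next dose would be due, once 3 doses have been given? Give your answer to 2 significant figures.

460 mg

The 3 doses were given 981, 654, 327 minutes ago.
Total = 813·(1/2)^(981/230) + 813·(1/2)^(654/230) + 813·(1/2)^(327/230)
      = 42.28 + 113.27 + 303.46 ≈ 459.01 mg.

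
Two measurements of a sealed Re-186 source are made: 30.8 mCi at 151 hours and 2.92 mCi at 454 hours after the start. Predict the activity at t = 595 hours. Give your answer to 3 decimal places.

Over Δt = 454 − 151 = 303 hours, the level fell by a factor of 30.8/2.92 ≈ 10.548.
n = log₂(10.548) ≈ 3.3989 half-lives, so t½ = 303/3.3989 ≈ 89.147 hours.
From t = 454 to t = 595: 2.92 × (1/2)^((595−454)/89.147) ≈ 0.97556 mCi.

0.976 mCi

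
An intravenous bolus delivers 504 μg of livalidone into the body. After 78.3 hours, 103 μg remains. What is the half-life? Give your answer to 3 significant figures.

A/A₀ = 103/504 ≈ 0.20437.
n = log₂(4.8932) ≈ 2.2908 half-lives elapsed in 78.3 hours.
t½ = 78.3/2.2908 ≈ 34.181 hours.

34.2 hours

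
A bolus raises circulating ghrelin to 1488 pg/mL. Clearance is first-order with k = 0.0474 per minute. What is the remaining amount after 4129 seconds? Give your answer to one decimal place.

t½ = ln 2 / k = 0.69315 / 0.0474 ≈ 14.623 minutes.
Convert the elapsed time: 4129 seconds = 68.8167 minutes.
Number of half-lives: n = 68.8167/14.623 ≈ 4.7059.
Remaining = 1488 × (1/2)^4.7059 = 1488 × 0.038315 ≈ 57.013 pg/mL.

57.0 pg/mL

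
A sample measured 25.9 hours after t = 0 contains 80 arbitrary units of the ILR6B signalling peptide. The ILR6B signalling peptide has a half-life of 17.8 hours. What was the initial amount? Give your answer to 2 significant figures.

220 arbitrary units

Number of half-lives elapsed: n = 25.9/17.8 ≈ 1.4551.
A₀ = A × 2^n = 80 × 2^1.4551 = 80 × 2.7417 ≈ 219.33 arbitrary units.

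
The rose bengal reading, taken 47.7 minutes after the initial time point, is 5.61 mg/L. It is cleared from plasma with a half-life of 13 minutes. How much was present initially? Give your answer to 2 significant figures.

71 mg/L

Number of half-lives elapsed: n = 47.7/13 ≈ 3.6692.
A₀ = A × 2^n = 5.61 × 2^3.6692 = 5.61 × 12.722 ≈ 71.369 mg/L.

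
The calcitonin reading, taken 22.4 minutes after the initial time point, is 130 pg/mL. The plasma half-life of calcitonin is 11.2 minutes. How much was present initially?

Number of half-lives elapsed: n = 22.4/11.2 ≈ 2.
A₀ = A × 2^n = 130 × 2^2 = 130 × 4 ≈ 520 pg/mL.

520 pg/mL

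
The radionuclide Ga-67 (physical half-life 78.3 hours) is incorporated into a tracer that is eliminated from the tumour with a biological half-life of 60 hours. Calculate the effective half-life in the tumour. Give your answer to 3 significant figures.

34.0 hours

1/t_eff = 1/t_phys + 1/t_biol = 1/78.3 + 1/60 = 0.029438 per hour.
t_eff = 78.3 × 60 / (78.3 + 60) ≈ 33.97 hours.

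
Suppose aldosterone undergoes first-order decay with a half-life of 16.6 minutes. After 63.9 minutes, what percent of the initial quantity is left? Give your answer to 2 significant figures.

6.9%

n = 63.9/16.6 ≈ 3.8494 half-lives.
Fraction remaining = (1/2)^3.8494 ≈ 0.069377, i.e. 6.9377%.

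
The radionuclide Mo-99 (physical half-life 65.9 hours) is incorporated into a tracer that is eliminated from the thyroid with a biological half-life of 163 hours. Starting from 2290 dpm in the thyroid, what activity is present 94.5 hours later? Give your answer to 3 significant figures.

1/t_eff = 1/t_phys + 1/t_biol = 1/65.9 + 1/163 = 0.021309 per hour.
t_eff = 65.9 × 163 / (65.9 + 163) ≈ 46.927 hours.
Remaining = 2290 × (1/2)^(94.5/46.927) = 2290 × (1/2)^2.0137 ≈ 567.07 dpm.

567 dpm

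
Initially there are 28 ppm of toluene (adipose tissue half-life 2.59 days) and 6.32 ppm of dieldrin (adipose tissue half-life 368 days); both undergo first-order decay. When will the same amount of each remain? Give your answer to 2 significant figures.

Set 28·(1/2)^(t/2.59) = 6.32·(1/2)^(t/368).
Taking log₂: log₂(28/6.32) = t·(1/2.59 − 1/368).
log₂(4.4304) = 2.1474; 1/2.59 − 1/368 = 0.38338.
t = 2.1474 / 0.38338 ≈ 5.6013 days.

5.6 days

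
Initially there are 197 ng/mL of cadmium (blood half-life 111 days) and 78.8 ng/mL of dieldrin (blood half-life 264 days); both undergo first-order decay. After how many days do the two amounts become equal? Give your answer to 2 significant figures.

Set 197·(1/2)^(t/111) = 78.8·(1/2)^(t/264).
Taking log₂: log₂(197/78.8) = t·(1/111 − 1/264).
log₂(2.5) = 1.3219; 1/111 − 1/264 = 0.0052211.
t = 1.3219 / 0.0052211 ≈ 253.19 days.

250 days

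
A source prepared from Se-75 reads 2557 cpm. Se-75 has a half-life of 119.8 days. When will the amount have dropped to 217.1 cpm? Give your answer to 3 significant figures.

Fraction remaining = 217.1/2557 ≈ 0.084904.
n = log₂(2557/217.1) = ln(11.778)/ln 2 ≈ 3.558 half-lives.
t = n × t½ = 3.558 × 119.8 ≈ 426.25 days.

426 days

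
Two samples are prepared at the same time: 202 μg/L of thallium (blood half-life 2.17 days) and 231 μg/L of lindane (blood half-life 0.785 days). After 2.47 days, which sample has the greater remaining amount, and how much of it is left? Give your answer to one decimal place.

thallium: 202 × (1/2)^1.1382 ≈ 91.771 μg/L.
lindane: 231 × (1/2)^3.1465 ≈ 26.087 μg/L.
Thallium has more remaining, at ≈ 91.771 μg/L.

thallium, 91.8 μg/L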